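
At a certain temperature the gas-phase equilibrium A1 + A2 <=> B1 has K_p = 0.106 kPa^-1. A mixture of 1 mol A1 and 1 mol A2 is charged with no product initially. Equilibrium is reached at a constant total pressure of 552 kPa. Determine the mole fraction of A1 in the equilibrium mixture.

Take 1 mol A1 as basis and let X be its fractional conversion, so ξ = X.
Species balance: n_A1 = 1 − X; n_A2 = 1 − X; n_B1 = X.
n_T = Σnᵢ = 2 − X.
With p_i = (n_i/n_T)P, K_p = p_B1 / (p_A1 p_A2).
Substituting and setting equal to 0.106 kPa^-1 gives a polynomial in X; the root in (0,1) is X = 0.870.
Then n_A1 = 0.13, n_T = 1.13, so y_A1 = 0.115.

y_A1 = 0.115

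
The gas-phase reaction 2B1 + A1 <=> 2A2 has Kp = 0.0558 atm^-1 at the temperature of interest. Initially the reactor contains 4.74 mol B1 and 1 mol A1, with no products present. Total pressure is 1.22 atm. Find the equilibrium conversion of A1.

Let X = conversion of A1 (basis 1 mol A1); extent of reaction ξ = X.
Mole table: n_B1 = 4.74 − 2X; n_A1 = 1 − X; n_A2 = 2X.
Total moles n_T = 5.74 − X.
Mole fractions y_i = n_i/n_T; Kp = p_A2^2 / (p_B1^2 p_A1) with p_i = y_i·P.
Setting this equal to 0.0558 atm^-1 and taking the physical root (0 < X < 1) gives X = 0.212.

X = 0.212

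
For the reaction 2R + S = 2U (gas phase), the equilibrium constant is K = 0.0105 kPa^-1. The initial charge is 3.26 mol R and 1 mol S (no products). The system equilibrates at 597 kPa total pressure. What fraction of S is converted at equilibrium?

X = 0.691

Let X = conversion of S (basis 1 mol S); extent of reaction ξ = X.
Species balance: n_R = 3.26 − 2X; n_S = 1 − X; n_U = 2X.
n_T = Σnᵢ = 4.26 − X.
Mole fractions y_i = n_i/n_T; K = p_U^2 / (p_R^2 p_S) with p_i = y_i·P.
Setting this equal to 0.0105 kPa^-1 and taking the physical root (0 < X < 1) gives X = 0.691.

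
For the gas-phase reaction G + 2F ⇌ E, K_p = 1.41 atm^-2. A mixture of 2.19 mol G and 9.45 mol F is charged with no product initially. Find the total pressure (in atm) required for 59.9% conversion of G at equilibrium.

Take 2.19 mol G as basis and let X be its fractional conversion, so ξ = 2.19X.
Moles: n_G = 2.19 − 2.19X; n_F = 9.45 − 4.38X; n_E = 2.19X.
Total moles n_T = 11.6 − 4.38X.
K_p = p_E / (p_G p_F^2) with p_i = (n_i/n_T)·P.
At X = 0.599: the mole-fraction product g(X) = Π y_i^ν_i = 2.606. Since K_p = g(X)·P^{-2}, P = (g/K_p)^(1/2) = (2.606/1.41)^(1/2) = 1.36 atm.

P = 1.36 atm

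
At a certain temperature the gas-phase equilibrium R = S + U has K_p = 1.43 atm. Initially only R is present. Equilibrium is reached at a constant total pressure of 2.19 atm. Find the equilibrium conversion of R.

Basis: 1 mol R initially; let X = conversion of R. Extent ξ = X.
Moles: n_R = 1 − X; n_S = X; n_U = X.
Summing: n_T = 1 + X.
With p_i = (n_i/n_T)P, K_p = p_S p_U / (p_R).
Setting this equal to 1.43 atm and taking the physical root (0 < X < 1) gives X = 0.629.

X = 0.629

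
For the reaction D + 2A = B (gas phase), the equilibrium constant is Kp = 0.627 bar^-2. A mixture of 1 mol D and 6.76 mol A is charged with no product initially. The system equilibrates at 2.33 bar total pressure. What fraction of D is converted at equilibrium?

Basis: 1 mol D initially; let X = conversion of D. Extent ξ = X.
Mole table: n_D = 1 − X; n_A = 6.76 − 2X; n_B = X.
Summing: n_T = 7.76 − 2X.
With p_i = (n_i/n_T)P, Kp = p_B / (p_D p_A^2).
Setting this equal to 0.627 bar^-2 and taking the physical root (0 < X < 1) gives X = 0.707.

X = 0.707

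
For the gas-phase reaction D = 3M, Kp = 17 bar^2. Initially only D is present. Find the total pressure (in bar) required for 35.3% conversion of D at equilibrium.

P = 5.19 bar

Take 1 mol D as basis and let X be its fractional conversion, so ξ = X.
Species balance: n_D = 1 − X; n_M = 3X.
n_T = Σnᵢ = 1 + 2X.
Kp = p_M^3 / (p_D) with p_i = (n_i/n_T)·P.
At X = 0.353: the mole-fraction product g(X) = Π y_i^ν_i = 0.6307. Since Kp = g(X)·P^{2}, P = (Kp/g)^(1/2) = (17/0.6307)^(1/2) = 5.19 bar.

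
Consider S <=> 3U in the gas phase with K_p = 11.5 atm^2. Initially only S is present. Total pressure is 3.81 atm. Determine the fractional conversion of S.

Let X = conversion of S (basis 1 mol S); extent of reaction ξ = X.
Moles: n_S = 1 − X; n_U = 3X.
Total moles n_T = 1 + 2X.
y_i = n_i/n_T, p_i = y_i·P. K_p = p_U^3 / (p_S).
Equating to 11.5 atm^2 and solving on 0 < X < 1: X = 0.384.

X = 0.384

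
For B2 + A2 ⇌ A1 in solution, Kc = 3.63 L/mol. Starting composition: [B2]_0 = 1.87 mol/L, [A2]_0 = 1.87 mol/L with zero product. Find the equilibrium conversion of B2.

Let X = conversion of B2; extent ξ = 1.87·X mol/L.
Concentrations: [B2] = 1.87 − 1.87X; [A2] = 1.87 − 1.87X; [A1] = 1.87X.
Kc = [A1] / ([B2] [A2]).
Equating to 3.63 L/mol: the physical root is X = 0.683.

X = 0.683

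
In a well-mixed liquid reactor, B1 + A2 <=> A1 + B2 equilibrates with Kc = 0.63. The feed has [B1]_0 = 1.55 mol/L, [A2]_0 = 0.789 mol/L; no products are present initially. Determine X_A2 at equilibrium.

X = 0.593

Let X = conversion of A2; extent ξ = 0.789·X mol/L.
Concentrations: [B1] = 1.55 − 0.789X; [A2] = 0.789 − 0.789X; [A1] = 0.789X; [B2] = 0.789X.
Kc = [A1] [B2] / ([B1] [A2]).
This equals 0.63 at X = 0.593 (the root in 0 < X < 1).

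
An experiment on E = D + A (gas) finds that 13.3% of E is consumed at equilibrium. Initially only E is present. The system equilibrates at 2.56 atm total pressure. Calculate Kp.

Basis: 1 mol E initially; let X = conversion of E. Extent ξ = X.
Moles: n_E = 1 − X; n_D = X; n_A = X.
n_T = Σnᵢ = 1 + X.
At X = 0.133: n_E = 0.867, n_D = 0.133, n_A = 0.133, n_T = 1.13.
p_i = (n_i/n_T)·P. Kp = p_D p_A / (p_E) = 0.0461 atm.

Kp = 0.0461 atm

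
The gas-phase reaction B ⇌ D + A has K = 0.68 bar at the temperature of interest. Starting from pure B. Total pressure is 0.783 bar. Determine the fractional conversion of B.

Basis: 1 mol B initially; let X = conversion of B. Extent ξ = X.
Mole table: n_B = 1 − X; n_D = X; n_A = X.
Summing: n_T = 1 + X.
Mole fractions y_i = n_i/n_T; K = p_D p_A / (p_B) with p_i = y_i·P.
Substituting and setting equal to 0.68 bar gives a polynomial in X; the root in (0,1) is X = 0.682.

X = 0.682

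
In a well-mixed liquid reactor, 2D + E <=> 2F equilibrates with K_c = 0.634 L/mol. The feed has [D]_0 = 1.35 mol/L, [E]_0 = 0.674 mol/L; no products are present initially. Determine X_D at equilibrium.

Let X = conversion of D; extent ξ = 1.35X/2 mol/L.
Concentrations: [D] = 1.35 − 1.35X; [E] = 0.674 − 0.675X; [F] = 1.35X.
K_c = [F]^2 / ([D]^2 [E]).
This equals 0.634 at X = 0.346 (the root in 0 < X < 1).

X = 0.346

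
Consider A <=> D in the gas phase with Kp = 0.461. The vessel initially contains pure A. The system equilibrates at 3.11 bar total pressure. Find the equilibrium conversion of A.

X = 0.316

Take 1 mol A as basis and let X be its fractional conversion, so ξ = X.
At extent ξ: n_A = 1 − X; n_D = X.
Total moles n_T = 1 (Δν = 0, constant).
y_i = n_i/n_T, p_i = y_i·P. Kp = p_D / (p_A).
Setting this equal to 0.461 and taking the physical root (0 < X < 1) gives X = 0.316.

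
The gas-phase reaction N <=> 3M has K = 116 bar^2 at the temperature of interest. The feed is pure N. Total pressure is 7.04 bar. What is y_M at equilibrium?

Take 1 mol N as basis and let X be its fractional conversion, so ξ = X.
Mole table: n_N = 1 − X; n_M = 3X.
Summing: n_T = 1 + 2X.
With p_i = (n_i/n_T)P, K = p_M^3 / (p_N).
This yields a degree-3 equation in X; solving on (0,1), X = 0.556.
Then n_M = 1.67, n_T = 2.11, so y_M = 0.790.

y_M = 0.790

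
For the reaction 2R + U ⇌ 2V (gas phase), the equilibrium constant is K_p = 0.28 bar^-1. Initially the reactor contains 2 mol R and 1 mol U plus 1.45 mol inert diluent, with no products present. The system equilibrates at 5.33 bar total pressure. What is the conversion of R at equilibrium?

Take 2 mol R as basis and let X be its fractional conversion, so ξ = X.
At extent ξ: n_R = 2 − 2X; n_U = 1 − X; n_V = 2X; n_I = 1.45 (inert).
n_T = Σnᵢ = 4.45 − X.
Mole fractions y_i = n_i/n_T; K_p = p_V^2 / (p_R^2 p_U) with p_i = y_i·P.
This yields a degree-3 equation in X; solving on (0,1), X = 0.330.

X = 0.330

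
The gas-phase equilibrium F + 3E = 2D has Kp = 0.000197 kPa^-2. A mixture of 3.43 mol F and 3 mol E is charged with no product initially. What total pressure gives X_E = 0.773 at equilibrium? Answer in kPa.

Let X = conversion of E (basis 3 mol E); extent of reaction ξ = X.
Moles: n_F = 3.43 − X; n_E = 3 − 3X; n_D = 2X.
Summing: n_T = 6.43 − 2X.
Kp = p_D^2 / (p_F p_E^3) with p_i = (n_i/n_T)·P.
At X = 0.773: the mole-fraction product g(X) = Π y_i^ν_i = 67.94. Since Kp = g(X)·P^{-2}, P = (g/Kp)^(1/2) = (67.94/0.000197)^(1/2) = 587 kPa.

P = 587 kPa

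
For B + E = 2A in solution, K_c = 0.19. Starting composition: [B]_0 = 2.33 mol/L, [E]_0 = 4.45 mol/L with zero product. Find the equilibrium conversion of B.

X = 0.244

Let X = conversion of B; extent ξ = 2.33·X mol/L.
Concentrations: [B] = 2.33 − 2.33X; [E] = 4.45 − 2.33X; [A] = 4.66X.
K_c = [A]^2 / ([B] [E]).
This equals 0.19 at X = 0.244 (the root in 0 < X < 1).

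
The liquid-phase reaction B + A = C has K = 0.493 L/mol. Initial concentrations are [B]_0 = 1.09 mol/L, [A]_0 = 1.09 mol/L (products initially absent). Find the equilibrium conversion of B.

Let X = conversion of B; extent ξ = 1.09·X mol/L.
Concentrations: [B] = 1.09 − 1.09X; [A] = 1.09 − 1.09X; [C] = 1.09X.
K = [C] / ([B] [A]).
Equating to 0.493 L/mol: the physical root is X = 0.279.

X = 0.279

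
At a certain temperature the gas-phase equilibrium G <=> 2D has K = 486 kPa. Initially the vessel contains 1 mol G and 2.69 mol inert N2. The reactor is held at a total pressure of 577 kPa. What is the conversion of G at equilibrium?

X = 0.601

Basis: 1 mol G initially; let X = conversion of G. Extent ξ = X.
Mole table: n_G = 1 − X; n_D = 2X; n_I = 2.69 (inert).
n_T = Σnᵢ = 3.69 + X.
Mole fractions y_i = n_i/n_T; K = p_D^2 / (p_G) with p_i = y_i·P.
Substituting and setting equal to 486 kPa gives a polynomial in X; the root in (0,1) is X = 0.601.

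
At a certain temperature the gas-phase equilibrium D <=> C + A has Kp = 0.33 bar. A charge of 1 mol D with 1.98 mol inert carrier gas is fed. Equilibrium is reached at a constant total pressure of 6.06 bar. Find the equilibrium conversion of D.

X = 0.344

Take 1 mol D as basis and let X be its fractional conversion, so ξ = X.
At extent ξ: n_D = 1 − X; n_C = X; n_A = X; n_I = 1.98 (inert).
Total moles n_T = 2.98 + X.
Mole fractions y_i = n_i/n_T; Kp = p_C p_A / (p_D) with p_i = y_i·P.
Equating to 0.33 bar and solving on 0 < X < 1: X = 0.344.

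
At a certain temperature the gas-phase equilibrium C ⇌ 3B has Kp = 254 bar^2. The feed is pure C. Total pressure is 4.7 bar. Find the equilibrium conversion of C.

X = 0.816

Basis: 1 mol C initially; let X = conversion of C. Extent ξ = X.
Mole table: n_C = 1 − X; n_B = 3X.
Total moles n_T = 1 + 2X.
y_i = n_i/n_T, p_i = y_i·P. Kp = p_B^3 / (p_C).
Substituting and setting equal to 254 bar^2 gives a polynomial in X; the root in (0,1) is X = 0.816.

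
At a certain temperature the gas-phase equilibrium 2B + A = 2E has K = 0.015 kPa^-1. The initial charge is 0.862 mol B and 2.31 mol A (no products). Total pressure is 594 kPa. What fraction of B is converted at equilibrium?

X = 0.714

Basis: 0.862 mol B initially; let X = conversion of B. Extent ξ = 0.431X.
Moles: n_B = 0.862 − 0.862X; n_A = 2.31 − 0.431X; n_E = 0.862X.
Summing: n_T = 3.17 − 0.431X.
Mole fractions y_i = n_i/n_T; K = p_E^2 / (p_B^2 p_A) with p_i = y_i·P.
Equating to 0.015 kPa^-1 and solving on 0 < X < 1: X = 0.714.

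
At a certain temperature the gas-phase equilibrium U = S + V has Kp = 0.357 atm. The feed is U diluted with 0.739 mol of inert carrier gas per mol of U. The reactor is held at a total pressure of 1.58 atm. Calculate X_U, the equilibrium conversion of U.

X = 0.502

Take 1 mol U as basis and let X be its fractional conversion, so ξ = X.
At extent ξ: n_U = 1 − X; n_S = X; n_V = X; n_I = 0.739 (inert).
n_T = Σnᵢ = 1.74 + X.
With p_i = (n_i/n_T)P, Kp = p_S p_V / (p_U).
This yields a degree-2 equation in X; solving on (0,1), X = 0.502.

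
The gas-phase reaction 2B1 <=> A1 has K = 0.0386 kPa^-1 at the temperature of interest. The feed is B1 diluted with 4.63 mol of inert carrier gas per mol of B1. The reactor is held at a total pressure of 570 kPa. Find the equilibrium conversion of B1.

X = 0.709

Basis: 1 mol B1 initially; let X = conversion of B1. Extent ξ = 0.5X.
Moles: n_B1 = 1 − X; n_A1 = 0.5X; n_I = 4.63 (inert).
Summing: n_T = 5.63 − 0.5X.
With p_i = (n_i/n_T)P, K = p_A1 / (p_B1^2).
Equating to 0.0386 kPa^-1 and solving on 0 < X < 1: X = 0.709.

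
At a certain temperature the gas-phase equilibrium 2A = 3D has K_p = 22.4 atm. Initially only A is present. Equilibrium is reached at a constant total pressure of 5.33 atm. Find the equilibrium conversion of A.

Let X = conversion of A (basis 1 mol A); extent of reaction ξ = 0.5X.
Species balance: n_A = 1 − X; n_D = 1.5X.
n_T = Σnᵢ = 1 + 0.5X.
With p_i = (n_i/n_T)P, K_p = p_D^3 / (p_A^2).
This yields a degree-3 equation in X; solving on (0,1), X = 0.619.

X = 0.619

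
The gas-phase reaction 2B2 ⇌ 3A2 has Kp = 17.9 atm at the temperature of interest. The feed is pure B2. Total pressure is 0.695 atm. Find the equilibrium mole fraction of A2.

y_A2 = 0.847

Let X = conversion of B2 (basis 1 mol B2); extent of reaction ξ = 0.5X.
Mole table: n_B2 = 1 − X; n_A2 = 1.5X.
Total moles n_T = 1 + 0.5X.
Mole fractions y_i = n_i/n_T; Kp = p_A2^3 / (p_B2^2) with p_i = y_i·P.
Equating to 17.9 atm and solving on 0 < X < 1: X = 0.786.
Then n_A2 = 1.18, n_T = 1.39, so y_A2 = 0.847.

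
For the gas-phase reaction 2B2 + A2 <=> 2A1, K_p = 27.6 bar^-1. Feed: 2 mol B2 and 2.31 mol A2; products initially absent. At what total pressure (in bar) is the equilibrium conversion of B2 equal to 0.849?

Let X = conversion of B2 (basis 2 mol B2); extent of reaction ξ = X.
Mole table: n_B2 = 2 − 2X; n_A2 = 2.31 − X; n_A1 = 2X.
n_T = Σnᵢ = 4.31 − X.
K_p = p_A1^2 / (p_B2^2 p_A2) with p_i = (n_i/n_T)·P.
At X = 0.849: the mole-fraction product g(X) = Π y_i^ν_i = 74.89. Since K_p = g(X)·P^{-1}, P = (g/K_p)^(1/1) = (74.89/27.6)^(1/1) = 2.71 bar.

P = 2.71 bar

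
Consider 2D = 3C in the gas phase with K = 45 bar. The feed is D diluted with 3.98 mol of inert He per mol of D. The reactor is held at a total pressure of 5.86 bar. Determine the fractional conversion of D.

X = 0.797

Take 1 mol D as basis and let X be its fractional conversion, so ξ = 0.5X.
At extent ξ: n_D = 1 − X; n_C = 1.5X; n_I = 3.98 (inert).
n_T = Σnᵢ = 4.98 + 0.5X.
With p_i = (n_i/n_T)P, K = p_C^3 / (p_D^2).
Substituting and setting equal to 45 bar gives a polynomial in X; the root in (0,1) is X = 0.797.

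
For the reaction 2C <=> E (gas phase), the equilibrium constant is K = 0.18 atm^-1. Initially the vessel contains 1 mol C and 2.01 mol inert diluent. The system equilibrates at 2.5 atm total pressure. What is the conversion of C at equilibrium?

Basis: 1 mol C initially; let X = conversion of C. Extent ξ = 0.5X.
Mole table: n_C = 1 − X; n_E = 0.5X; n_I = 2.01 (inert).
Summing: n_T = 3.01 − 0.5X.
With p_i = (n_i/n_T)P, K = p_E / (p_C^2).
This yields a degree-2 equation in X; solving on (0,1), X = 0.199.

X = 0.199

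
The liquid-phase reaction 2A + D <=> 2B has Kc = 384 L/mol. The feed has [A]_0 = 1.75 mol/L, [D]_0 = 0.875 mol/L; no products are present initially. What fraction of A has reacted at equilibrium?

X = 0.869

Let X = conversion of A; extent ξ = 1.75X/2 mol/L.
Concentrations: [A] = 1.75 − 1.75X; [D] = 0.875 − 0.875X; [B] = 1.75X.
Kc = [B]^2 / ([A]^2 [D]).
This equals 384 at X = 0.869 (the root in 0 < X < 1).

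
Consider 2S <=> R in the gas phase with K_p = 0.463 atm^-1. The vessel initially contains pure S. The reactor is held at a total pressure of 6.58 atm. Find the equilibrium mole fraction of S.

Basis: 1 mol S initially; let X = conversion of S. Extent ξ = 0.5X.
Mole table: n_S = 1 − X; n_R = 0.5X.
n_T = Σnᵢ = 1 − 0.5X.
With p_i = (n_i/n_T)P, K_p = p_R / (p_S^2).
Setting this equal to 0.463 atm^-1 and taking the physical root (0 < X < 1) gives X = 0.725.
Then n_S = 0.275, n_T = 0.638, so y_S = 0.432.

y_S = 0.432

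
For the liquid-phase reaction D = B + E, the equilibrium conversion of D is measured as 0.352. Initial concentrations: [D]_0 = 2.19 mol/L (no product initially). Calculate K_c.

K_c = 0.419 mol/L

Let X = conversion of D.
Concentrations: [D] = 2.19 − 2.19X; [B] = 2.19X; [E] = 2.19X.
At X = 0.352: [D] = 1.42, [B] = 0.771, [E] = 0.771.
K_c = [B] [E] / ([D]) = 0.419 mol/L.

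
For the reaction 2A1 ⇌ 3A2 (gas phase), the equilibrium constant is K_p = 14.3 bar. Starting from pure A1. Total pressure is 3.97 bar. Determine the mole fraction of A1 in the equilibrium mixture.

y_A1 = 0.305

Let X = conversion of A1 (basis 1 mol A1); extent of reaction ξ = 0.5X.
Species balance: n_A1 = 1 − X; n_A2 = 1.5X.
n_T = Σnᵢ = 1 + 0.5X.
With p_i = (n_i/n_T)P, K_p = p_A2^3 / (p_A1^2).
Equating to 14.3 bar and solving on 0 < X < 1: X = 0.603.
Then n_A1 = 0.397, n_T = 1.3, so y_A1 = 0.305.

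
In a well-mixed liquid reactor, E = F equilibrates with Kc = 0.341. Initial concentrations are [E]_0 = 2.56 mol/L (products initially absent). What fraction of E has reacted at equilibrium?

Let X = conversion of E; extent ξ = 2.56·X mol/L.
Concentrations: [E] = 2.56 − 2.56X; [F] = 2.56X.
Kc = [F] / ([E]).
Setting equal to 0.341 and solving for X on (0,1) gives X = 0.254.

X = 0.254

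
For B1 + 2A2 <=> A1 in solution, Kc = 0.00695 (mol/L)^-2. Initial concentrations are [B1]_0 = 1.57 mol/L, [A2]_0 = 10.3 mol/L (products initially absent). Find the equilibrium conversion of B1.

Let X = conversion of B1; extent ξ = 1.57·X mol/L.
Concentrations: [B1] = 1.57 − 1.57X; [A2] = 10.3 − 3.14X; [A1] = 1.57X.
Kc = [A1] / ([B1] [A2]^2).
Setting equal to 0.00695 and solving for X on (0,1) gives X = 0.368.

X = 0.368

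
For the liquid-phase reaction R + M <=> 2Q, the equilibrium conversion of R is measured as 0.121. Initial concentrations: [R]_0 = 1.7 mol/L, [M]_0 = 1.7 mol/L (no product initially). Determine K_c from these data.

K_c = 0.0758

Let X = conversion of R.
Concentrations: [R] = 1.7 − 1.7X; [M] = 1.7 − 1.7X; [Q] = 3.4X.
At X = 0.121: [R] = 1.49, [M] = 1.49, [Q] = 0.411.
K_c = [Q]^2 / ([R] [M]) = 0.0758.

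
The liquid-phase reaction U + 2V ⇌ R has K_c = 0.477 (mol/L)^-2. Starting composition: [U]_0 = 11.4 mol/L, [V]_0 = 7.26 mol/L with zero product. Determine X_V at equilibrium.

Let X = conversion of V; extent ξ = 7.26X/2 mol/L.
Concentrations: [U] = 11.4 − 3.63X; [V] = 7.26 − 7.26X; [R] = 3.63X.
K_c = [R] / ([U] [V]^2).
This equals 0.477 at X = 0.876 (the root in 0 < X < 1).

X = 0.876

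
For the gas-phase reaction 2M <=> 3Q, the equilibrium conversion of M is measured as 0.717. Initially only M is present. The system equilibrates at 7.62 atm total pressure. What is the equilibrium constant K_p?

K_p = 87.1 atm

Basis: 1 mol M initially; let X = conversion of M. Extent ξ = 0.5X.
Moles: n_M = 1 − X; n_Q = 1.5X.
n_T = Σnᵢ = 1 + 0.5X.
At X = 0.717: n_M = 0.283, n_Q = 1.08, n_T = 1.36.
p_i = (n_i/n_T)·P. K_p = p_Q^3 / (p_M^2) = 87.1 atm.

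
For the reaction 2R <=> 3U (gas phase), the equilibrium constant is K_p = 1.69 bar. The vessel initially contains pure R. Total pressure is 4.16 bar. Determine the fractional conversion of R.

X = 0.380

Let X = conversion of R (basis 1 mol R); extent of reaction ξ = 0.5X.
Species balance: n_R = 1 − X; n_U = 1.5X.
Total moles n_T = 1 + 0.5X.
y_i = n_i/n_T, p_i = y_i·P. K_p = p_U^3 / (p_R^2).
Equating to 1.69 bar and solving on 0 < X < 1: X = 0.380.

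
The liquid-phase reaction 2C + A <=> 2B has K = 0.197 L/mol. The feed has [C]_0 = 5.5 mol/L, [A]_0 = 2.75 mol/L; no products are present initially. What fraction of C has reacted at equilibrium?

X = 0.369

Let X = conversion of C; extent ξ = 5.5X/2 mol/L.
Concentrations: [C] = 5.5 − 5.5X; [A] = 2.75 − 2.75X; [B] = 5.5X.
K = [B]^2 / ([C]^2 [A]).
Setting equal to 0.197 and solving for X on (0,1) gives X = 0.369.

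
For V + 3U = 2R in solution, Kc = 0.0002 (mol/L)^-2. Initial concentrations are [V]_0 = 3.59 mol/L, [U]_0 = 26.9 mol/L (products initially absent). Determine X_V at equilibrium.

X = 0.340

Let X = conversion of V; extent ξ = 3.59·X mol/L.
Concentrations: [V] = 3.59 − 3.59X; [U] = 26.9 − 10.8X; [R] = 7.18X.
Kc = [R]^2 / ([V] [U]^3).
Setting equal to 0.0002 and solving for X on (0,1) gives X = 0.340.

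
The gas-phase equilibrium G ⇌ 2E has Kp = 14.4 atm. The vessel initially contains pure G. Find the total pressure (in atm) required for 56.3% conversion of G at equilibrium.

Take 1 mol G as basis and let X be its fractional conversion, so ξ = X.
At extent ξ: n_G = 1 − X; n_E = 2X.
n_T = Σnᵢ = 1 + X.
Kp = p_E^2 / (p_G) with p_i = (n_i/n_T)·P.
At X = 0.563: the mole-fraction product g(X) = Π y_i^ν_i = 1.856. Since Kp = g(X)·P^{1}, P = (Kp/g)^(1/1) = (14.4/1.856)^(1/1) = 7.76 atm.

P = 7.76 atm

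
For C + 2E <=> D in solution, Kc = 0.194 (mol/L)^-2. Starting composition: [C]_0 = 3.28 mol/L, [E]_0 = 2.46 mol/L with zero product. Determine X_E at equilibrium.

X = 0.537

Let X = conversion of E; extent ξ = 2.46X/2 mol/L.
Concentrations: [C] = 3.28 − 1.23X; [E] = 2.46 − 2.46X; [D] = 1.23X.
Kc = [D] / ([C] [E]^2).
This equals 0.194 at X = 0.537 (the root in 0 < X < 1).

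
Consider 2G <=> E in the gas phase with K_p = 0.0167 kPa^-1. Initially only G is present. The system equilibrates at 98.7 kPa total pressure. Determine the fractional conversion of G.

Basis: 1 mol G initially; let X = conversion of G. Extent ξ = 0.5X.
At extent ξ: n_G = 1 − X; n_E = 0.5X.
n_T = Σnᵢ = 1 − 0.5X.
With p_i = (n_i/n_T)P, K_p = p_E / (p_G^2).
Setting this equal to 0.0167 kPa^-1 and taking the physical root (0 < X < 1) gives X = 0.637.

X = 0.637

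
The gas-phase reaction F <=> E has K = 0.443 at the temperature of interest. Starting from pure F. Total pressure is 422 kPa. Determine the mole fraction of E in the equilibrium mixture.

Take 1 mol F as basis and let X be its fractional conversion, so ξ = X.
Species balance: n_F = 1 − X; n_E = X.
Total moles n_T = 1 (Δν = 0, constant).
Mole fractions y_i = n_i/n_T; K = p_E / (p_F) with p_i = y_i·P.
Substituting and setting equal to 0.443 gives a polynomial in X; the root in (0,1) is X = 0.307.
Then n_E = 0.307, n_T = 1, so y_E = 0.307.

y_E = 0.307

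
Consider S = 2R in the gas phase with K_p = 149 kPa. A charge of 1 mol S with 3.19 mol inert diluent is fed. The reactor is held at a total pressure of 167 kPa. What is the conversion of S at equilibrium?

X = 0.630

Basis: 1 mol S initially; let X = conversion of S. Extent ξ = X.
Mole table: n_S = 1 − X; n_R = 2X; n_I = 3.19 (inert).
Summing: n_T = 4.19 + X.
With p_i = (n_i/n_T)P, K_p = p_R^2 / (p_S).
This yields a degree-2 equation in X; solving on (0,1), X = 0.630.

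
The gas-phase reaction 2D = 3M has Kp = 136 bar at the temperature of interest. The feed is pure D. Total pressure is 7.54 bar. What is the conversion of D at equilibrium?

X = 0.757

Take 1 mol D as basis and let X be its fractional conversion, so ξ = 0.5X.
Moles: n_D = 1 − X; n_M = 1.5X.
n_T = Σnᵢ = 1 + 0.5X.
Mole fractions y_i = n_i/n_T; Kp = p_M^3 / (p_D^2) with p_i = y_i·P.
Setting this equal to 136 bar and taking the physical root (0 < X < 1) gives X = 0.757.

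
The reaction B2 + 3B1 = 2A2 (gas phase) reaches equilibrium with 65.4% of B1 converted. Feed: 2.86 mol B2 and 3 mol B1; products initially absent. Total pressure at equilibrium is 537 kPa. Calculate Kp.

Basis: 3 mol B1 initially; let X = conversion of B1. Extent ξ = X.
Mole table: n_B2 = 2.86 − X; n_B1 = 3 − 3X; n_A2 = 2X.
n_T = Σnᵢ = 5.86 − 2X.
At X = 0.654: n_B2 = 2.21, n_B1 = 1.04, n_A2 = 1.31, n_T = 4.55.
p_i = (n_i/n_T)·P. Kp = p_A2^2 / (p_B2 p_B1^3) = 4.98e-05 kPa^-2.

Kp = 4.98e-05 kPa^-2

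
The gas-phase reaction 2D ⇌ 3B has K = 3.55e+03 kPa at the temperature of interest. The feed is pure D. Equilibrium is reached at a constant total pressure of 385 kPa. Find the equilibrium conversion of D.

X = 0.697

Take 1 mol D as basis and let X be its fractional conversion, so ξ = 0.5X.
Moles: n_D = 1 − X; n_B = 1.5X.
Total moles n_T = 1 + 0.5X.
With p_i = (n_i/n_T)P, K = p_B^3 / (p_D^2).
Equating to 3.55e+03 kPa and solving on 0 < X < 1: X = 0.697.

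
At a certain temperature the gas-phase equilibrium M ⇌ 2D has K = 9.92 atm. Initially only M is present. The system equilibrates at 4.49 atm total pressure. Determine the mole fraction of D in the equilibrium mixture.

y_D = 0.747

Take 1 mol M as basis and let X be its fractional conversion, so ξ = X.
At extent ξ: n_M = 1 − X; n_D = 2X.
n_T = Σnᵢ = 1 + X.
Mole fractions y_i = n_i/n_T; K = p_D^2 / (p_M) with p_i = y_i·P.
Equating to 9.92 atm and solving on 0 < X < 1: X = 0.596.
Then n_D = 1.19, n_T = 1.6, so y_D = 0.747.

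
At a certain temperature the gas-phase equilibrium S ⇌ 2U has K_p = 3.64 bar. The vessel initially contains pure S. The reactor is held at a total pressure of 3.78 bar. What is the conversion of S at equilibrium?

Let X = conversion of S (basis 1 mol S); extent of reaction ξ = X.
Mole table: n_S = 1 − X; n_U = 2X.
Summing: n_T = 1 + X.
y_i = n_i/n_T, p_i = y_i·P. K_p = p_U^2 / (p_S).
Equating to 3.64 bar and solving on 0 < X < 1: X = 0.440.

X = 0.440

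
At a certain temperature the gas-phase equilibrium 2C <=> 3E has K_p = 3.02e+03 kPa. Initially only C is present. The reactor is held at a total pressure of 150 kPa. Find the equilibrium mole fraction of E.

Basis: 1 mol C initially; let X = conversion of C. Extent ξ = 0.5X.
At extent ξ: n_C = 1 − X; n_E = 1.5X.
Total moles n_T = 1 + 0.5X.
With p_i = (n_i/n_T)P, K_p = p_E^3 / (p_C^2).
Substituting and setting equal to 3.02e+03 kPa gives a polynomial in X; the root in (0,1) is X = 0.766.
Then n_E = 1.15, n_T = 1.38, so y_E = 0.831.

y_E = 0.831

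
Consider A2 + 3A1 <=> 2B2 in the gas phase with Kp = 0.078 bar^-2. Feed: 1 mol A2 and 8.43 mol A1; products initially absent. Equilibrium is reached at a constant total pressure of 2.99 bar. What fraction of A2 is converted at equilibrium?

X = 0.573

Basis: 1 mol A2 initially; let X = conversion of A2. Extent ξ = X.
Mole table: n_A2 = 1 − X; n_A1 = 8.43 − 3X; n_B2 = 2X.
Total moles n_T = 9.43 − 2X.
y_i = n_i/n_T, p_i = y_i·P. Kp = p_B2^2 / (p_A2 p_A1^3).
Setting this equal to 0.078 bar^-2 and taking the physical root (0 < X < 1) gives X = 0.573.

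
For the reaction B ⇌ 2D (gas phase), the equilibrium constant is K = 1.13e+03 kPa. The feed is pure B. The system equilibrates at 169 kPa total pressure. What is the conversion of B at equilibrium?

Take 1 mol B as basis and let X be its fractional conversion, so ξ = X.
At extent ξ: n_B = 1 − X; n_D = 2X.
n_T = Σnᵢ = 1 + X.
Mole fractions y_i = n_i/n_T; K = p_D^2 / (p_B) with p_i = y_i·P.
Substituting and setting equal to 1.13e+03 kPa gives a polynomial in X; the root in (0,1) is X = 0.791.

X = 0.791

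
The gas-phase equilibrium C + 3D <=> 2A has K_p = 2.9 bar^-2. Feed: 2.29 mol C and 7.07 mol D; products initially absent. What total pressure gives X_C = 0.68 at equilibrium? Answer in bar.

P = 3.59 bar

Take 2.29 mol C as basis and let X be its fractional conversion, so ξ = 2.29X.
Moles: n_C = 2.29 − 2.29X; n_D = 7.07 − 6.87X; n_A = 4.58X.
n_T = Σnᵢ = 9.36 − 4.58X.
K_p = p_A^2 / (p_C p_D^3) with p_i = (n_i/n_T)·P.
At X = 0.68: the mole-fraction product g(X) = Π y_i^ν_i = 37.42. Since K_p = g(X)·P^{-2}, P = (g/K_p)^(1/2) = (37.42/2.9)^(1/2) = 3.59 bar.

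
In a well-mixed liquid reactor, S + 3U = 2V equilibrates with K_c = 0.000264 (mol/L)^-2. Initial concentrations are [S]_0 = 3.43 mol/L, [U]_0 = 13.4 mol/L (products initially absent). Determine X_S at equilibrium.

X = 0.162

Let X = conversion of S; extent ξ = 3.43·X mol/L.
Concentrations: [S] = 3.43 − 3.43X; [U] = 13.4 − 10.3X; [V] = 6.86X.
K_c = [V]^2 / ([S] [U]^3).
Solving K_c = 0.000264 for X ∈ (0,1): X = 0.162.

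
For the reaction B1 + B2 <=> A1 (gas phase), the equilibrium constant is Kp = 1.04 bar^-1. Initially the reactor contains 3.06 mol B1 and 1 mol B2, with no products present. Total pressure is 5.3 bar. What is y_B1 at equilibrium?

y_B1 = 0.694

Let X = conversion of B2 (basis 1 mol B2); extent of reaction ξ = X.
Moles: n_B1 = 3.06 − X; n_B2 = 1 − X; n_A1 = X.
n_T = Σnᵢ = 4.06 − X.
Mole fractions y_i = n_i/n_T; Kp = p_A1 / (p_B1 p_B2) with p_i = y_i·P.
Equating to 1.04 bar^-1 and solving on 0 < X < 1: X = 0.793.
Then n_B1 = 2.27, n_T = 3.27, so y_B1 = 0.694.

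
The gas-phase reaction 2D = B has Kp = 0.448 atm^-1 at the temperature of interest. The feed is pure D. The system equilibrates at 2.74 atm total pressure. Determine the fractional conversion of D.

X = 0.589

Let X = conversion of D (basis 1 mol D); extent of reaction ξ = 0.5X.
Mole table: n_D = 1 − X; n_B = 0.5X.
Summing: n_T = 1 − 0.5X.
y_i = n_i/n_T, p_i = y_i·P. Kp = p_B / (p_D^2).
Substituting and setting equal to 0.448 atm^-1 gives a polynomial in X; the root in (0,1) is X = 0.589.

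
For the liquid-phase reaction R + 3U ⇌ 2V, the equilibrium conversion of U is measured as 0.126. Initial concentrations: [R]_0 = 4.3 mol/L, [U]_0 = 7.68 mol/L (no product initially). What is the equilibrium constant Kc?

Kc = 0.000346 (mol/L)^-2

Let X = conversion of U.
Concentrations: [R] = 4.3 − 2.56X; [U] = 7.68 − 7.68X; [V] = 5.12X.
At X = 0.126: [R] = 3.98, [U] = 6.71, [V] = 0.645.
Kc = [V]^2 / ([R] [U]^3) = 0.000346 (mol/L)^-2.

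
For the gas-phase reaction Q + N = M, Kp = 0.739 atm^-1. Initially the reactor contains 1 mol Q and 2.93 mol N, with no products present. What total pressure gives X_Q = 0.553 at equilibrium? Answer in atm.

Take 1 mol Q as basis and let X be its fractional conversion, so ξ = X.
Species balance: n_Q = 1 − X; n_N = 2.93 − X; n_M = X.
Total moles n_T = 3.93 − X.
Kp = p_M / (p_Q p_N) with p_i = (n_i/n_T)·P.
At X = 0.553: the mole-fraction product g(X) = Π y_i^ν_i = 1.758. Since Kp = g(X)·P^{-1}, P = (g/Kp)^(1/1) = (1.758/0.739)^(1/1) = 2.38 atm.

P = 2.38 atm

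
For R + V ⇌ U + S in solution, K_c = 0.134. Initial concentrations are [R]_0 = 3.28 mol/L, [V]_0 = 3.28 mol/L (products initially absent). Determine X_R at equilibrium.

Let X = conversion of R; extent ξ = 3.28·X mol/L.
Concentrations: [R] = 3.28 − 3.28X; [V] = 3.28 − 3.28X; [U] = 3.28X; [S] = 3.28X.
K_c = [U] [S] / ([R] [V]).
Equating to 0.134: the physical root is X = 0.268.

X = 0.268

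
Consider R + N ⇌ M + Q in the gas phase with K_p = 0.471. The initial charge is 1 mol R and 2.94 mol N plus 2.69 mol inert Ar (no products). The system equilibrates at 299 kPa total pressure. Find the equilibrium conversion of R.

Basis: 1 mol R initially; let X = conversion of R. Extent ξ = X.
Mole table: n_R = 1 − X; n_N = 2.94 − X; n_M = X; n_Q = X; n_I = 2.69 (inert).
Total moles n_T = 6.63 (Δν = 0, constant).
Mole fractions y_i = n_i/n_T; K_p = p_M p_Q / (p_R p_N) with p_i = y_i·P.
Substituting and setting equal to 0.471 gives a polynomial in X; the root in (0,1) is X = 0.632.

X = 0.632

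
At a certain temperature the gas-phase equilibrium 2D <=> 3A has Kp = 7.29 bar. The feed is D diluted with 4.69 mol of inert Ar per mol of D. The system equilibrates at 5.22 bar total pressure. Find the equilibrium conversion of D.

X = 0.660

Let X = conversion of D (basis 1 mol D); extent of reaction ξ = 0.5X.
Moles: n_D = 1 − X; n_A = 1.5X; n_I = 4.69 (inert).
n_T = Σnᵢ = 5.69 + 0.5X.
y_i = n_i/n_T, p_i = y_i·P. Kp = p_A^3 / (p_D^2).
Setting this equal to 7.29 bar and taking the physical root (0 < X < 1) gives X = 0.660.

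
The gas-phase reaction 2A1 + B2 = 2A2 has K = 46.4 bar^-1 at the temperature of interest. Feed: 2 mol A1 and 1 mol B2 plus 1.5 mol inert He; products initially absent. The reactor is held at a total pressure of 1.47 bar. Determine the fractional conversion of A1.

X = 0.699

Take 2 mol A1 as basis and let X be its fractional conversion, so ξ = X.
At extent ξ: n_A1 = 2 − 2X; n_B2 = 1 − X; n_A2 = 2X; n_I = 1.5 (inert).
Total moles n_T = 4.5 − X.
With p_i = (n_i/n_T)P, K = p_A2^2 / (p_A1^2 p_B2).
Substituting and setting equal to 46.4 bar^-1 gives a polynomial in X; the root in (0,1) is X = 0.699.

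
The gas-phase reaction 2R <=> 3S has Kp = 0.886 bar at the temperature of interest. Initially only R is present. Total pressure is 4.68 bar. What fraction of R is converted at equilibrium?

Let X = conversion of R (basis 1 mol R); extent of reaction ξ = 0.5X.
Species balance: n_R = 1 − X; n_S = 1.5X.
Total moles n_T = 1 + 0.5X.
With p_i = (n_i/n_T)P, Kp = p_S^3 / (p_R^2).
This yields a degree-3 equation in X; solving on (0,1), X = 0.313.

X = 0.313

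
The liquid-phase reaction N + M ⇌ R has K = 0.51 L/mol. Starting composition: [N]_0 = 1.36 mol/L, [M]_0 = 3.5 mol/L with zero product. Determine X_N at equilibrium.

X = 0.580

Let X = conversion of N; extent ξ = 1.36·X mol/L.
Concentrations: [N] = 1.36 − 1.36X; [M] = 3.5 − 1.36X; [R] = 1.36X.
K = [R] / ([N] [M]).
Solving K = 0.51 for X ∈ (0,1): X = 0.580.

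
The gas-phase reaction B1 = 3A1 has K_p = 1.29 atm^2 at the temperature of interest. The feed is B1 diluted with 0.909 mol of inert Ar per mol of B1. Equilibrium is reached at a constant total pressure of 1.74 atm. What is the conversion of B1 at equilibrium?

Take 1 mol B1 as basis and let X be its fractional conversion, so ξ = X.
At extent ξ: n_B1 = 1 − X; n_A1 = 3X; n_I = 0.909 (inert).
n_T = Σnᵢ = 1.91 + 2X.
With p_i = (n_i/n_T)P, K_p = p_A1^3 / (p_B1).
This yields a degree-3 equation in X; solving on (0,1), X = 0.411.

X = 0.411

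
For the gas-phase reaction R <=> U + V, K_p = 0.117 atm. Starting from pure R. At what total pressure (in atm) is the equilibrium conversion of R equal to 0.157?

Basis: 1 mol R initially; let X = conversion of R. Extent ξ = X.
Mole table: n_R = 1 − X; n_U = X; n_V = X.
Total moles n_T = 1 + X.
K_p = p_U p_V / (p_R) with p_i = (n_i/n_T)·P.
At X = 0.157: the mole-fraction product g(X) = Π y_i^ν_i = 0.02527. Since K_p = g(X)·P^{1}, P = (K_p/g)^(1/1) = (0.117/0.02527)^(1/1) = 4.63 atm.

P = 4.63 atm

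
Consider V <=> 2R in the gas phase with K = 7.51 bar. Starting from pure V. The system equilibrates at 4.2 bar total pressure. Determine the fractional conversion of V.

X = 0.556

Take 1 mol V as basis and let X be its fractional conversion, so ξ = X.
At extent ξ: n_V = 1 − X; n_R = 2X.
n_T = Σnᵢ = 1 + X.
With p_i = (n_i/n_T)P, K = p_R^2 / (p_V).
Substituting and setting equal to 7.51 bar gives a polynomial in X; the root in (0,1) is X = 0.556.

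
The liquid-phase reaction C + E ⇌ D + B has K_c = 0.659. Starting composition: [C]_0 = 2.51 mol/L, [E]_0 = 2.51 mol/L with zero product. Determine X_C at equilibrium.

Let X = conversion of C; extent ξ = 2.51·X mol/L.
Concentrations: [C] = 2.51 − 2.51X; [E] = 2.51 − 2.51X; [D] = 2.51X; [B] = 2.51X.
K_c = [D] [B] / ([C] [E]).
Setting equal to 0.659 and solving for X on (0,1) gives X = 0.448.

X = 0.448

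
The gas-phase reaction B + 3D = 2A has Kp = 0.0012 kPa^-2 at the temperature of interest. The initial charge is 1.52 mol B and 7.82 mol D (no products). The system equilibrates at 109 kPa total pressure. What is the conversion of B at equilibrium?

X = 0.811

Let X = conversion of B (basis 1.52 mol B); extent of reaction ξ = 1.52X.
At extent ξ: n_B = 1.52 − 1.52X; n_D = 7.82 − 4.56X; n_A = 3.04X.
n_T = Σnᵢ = 9.34 − 3.04X.
With p_i = (n_i/n_T)P, Kp = p_A^2 / (p_B p_D^3).
Substituting and setting equal to 0.0012 kPa^-2 gives a polynomial in X; the root in (0,1) is X = 0.811.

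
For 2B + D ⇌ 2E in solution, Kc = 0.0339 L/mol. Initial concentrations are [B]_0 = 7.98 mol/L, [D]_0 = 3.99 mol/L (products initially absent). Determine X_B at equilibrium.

Let X = conversion of B; extent ξ = 7.98X/2 mol/L.
Concentrations: [B] = 7.98 − 7.98X; [D] = 3.99 − 3.99X; [E] = 7.98X.
Kc = [E]^2 / ([B]^2 [D]).
Equating to 0.0339 L/mol: the physical root is X = 0.242.

X = 0.242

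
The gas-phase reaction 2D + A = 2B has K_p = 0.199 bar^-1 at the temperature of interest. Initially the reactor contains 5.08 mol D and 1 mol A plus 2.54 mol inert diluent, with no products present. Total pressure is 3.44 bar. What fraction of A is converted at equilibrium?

X = 0.449

Basis: 1 mol A initially; let X = conversion of A. Extent ξ = X.
At extent ξ: n_D = 5.08 − 2X; n_A = 1 − X; n_B = 2X; n_I = 2.54 (inert).
Total moles n_T = 8.62 − X.
With p_i = (n_i/n_T)P, K_p = p_B^2 / (p_D^2 p_A).
Equating to 0.199 bar^-1 and solving on 0 < X < 1: X = 0.449.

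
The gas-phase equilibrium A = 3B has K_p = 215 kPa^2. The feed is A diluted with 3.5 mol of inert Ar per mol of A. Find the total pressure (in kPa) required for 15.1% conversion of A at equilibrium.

Let X = conversion of A (basis 1 mol A); extent of reaction ξ = X.
Mole table: n_A = 1 − X; n_B = 3X; n_I = 3.5 (inert).
Summing: n_T = 4.5 + 2X.
K_p = p_B^3 / (p_A) with p_i = (n_i/n_T)·P.
At X = 0.151: the mole-fraction product g(X) = Π y_i^ν_i = 0.004748. Since K_p = g(X)·P^{2}, P = (K_p/g)^(1/2) = (215/0.004748)^(1/2) = 213 kPa.

P = 213 kPa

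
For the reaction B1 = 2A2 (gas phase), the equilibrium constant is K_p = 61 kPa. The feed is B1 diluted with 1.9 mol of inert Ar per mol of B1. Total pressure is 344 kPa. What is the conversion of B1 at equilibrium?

Let X = conversion of B1 (basis 1 mol B1); extent of reaction ξ = X.
Mole table: n_B1 = 1 − X; n_A2 = 2X; n_I = 1.9 (inert).
n_T = Σnᵢ = 2.9 + X.
Mole fractions y_i = n_i/n_T; K_p = p_A2^2 / (p_B1) with p_i = y_i·P.
Setting this equal to 61 kPa and taking the physical root (0 < X < 1) gives X = 0.313.

X = 0.313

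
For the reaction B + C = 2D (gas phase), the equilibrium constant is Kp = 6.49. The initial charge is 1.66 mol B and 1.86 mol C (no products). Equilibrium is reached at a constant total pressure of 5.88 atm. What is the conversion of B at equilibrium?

Basis: 1.66 mol B initially; let X = conversion of B. Extent ξ = 1.66X.
Mole table: n_B = 1.66 − 1.66X; n_C = 1.86 − 1.66X; n_D = 3.32X.
Since Δν = 0, n_T = 3.52 throughout.
Mole fractions y_i = n_i/n_T; Kp = p_D^2 / (p_B p_C) with p_i = y_i·P.
This yields a degree-2 equation in X; solving on (0,1), X = 0.592.

X = 0.592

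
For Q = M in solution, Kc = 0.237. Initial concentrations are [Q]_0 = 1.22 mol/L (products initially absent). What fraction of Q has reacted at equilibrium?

Let X = conversion of Q; extent ξ = 1.22·X mol/L.
Concentrations: [Q] = 1.22 − 1.22X; [M] = 1.22X.
Kc = [M] / ([Q]).
Equating to 0.237: the physical root is X = 0.192.

X = 0.192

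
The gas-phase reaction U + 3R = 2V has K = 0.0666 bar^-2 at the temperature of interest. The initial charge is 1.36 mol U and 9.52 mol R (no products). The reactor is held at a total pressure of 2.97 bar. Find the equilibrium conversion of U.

X = 0.500

Let X = conversion of U (basis 1.36 mol U); extent of reaction ξ = 1.36X.
At extent ξ: n_U = 1.36 − 1.36X; n_R = 9.52 − 4.08X; n_V = 2.72X.
Summing: n_T = 10.9 − 2.72X.
Mole fractions y_i = n_i/n_T; K = p_V^2 / (p_U p_R^3) with p_i = y_i·P.
Substituting and setting equal to 0.0666 bar^-2 gives a polynomial in X; the root in (0,1) is X = 0.500.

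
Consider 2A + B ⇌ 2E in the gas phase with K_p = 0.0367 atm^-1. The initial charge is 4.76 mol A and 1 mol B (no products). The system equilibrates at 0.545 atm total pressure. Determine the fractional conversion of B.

X = 0.126

Let X = conversion of B (basis 1 mol B); extent of reaction ξ = X.
At extent ξ: n_A = 4.76 − 2X; n_B = 1 − X; n_E = 2X.
n_T = Σnᵢ = 5.76 − X.
With p_i = (n_i/n_T)P, K_p = p_E^2 / (p_A^2 p_B).
Equating to 0.0367 atm^-1 and solving on 0 < X < 1: X = 0.126.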